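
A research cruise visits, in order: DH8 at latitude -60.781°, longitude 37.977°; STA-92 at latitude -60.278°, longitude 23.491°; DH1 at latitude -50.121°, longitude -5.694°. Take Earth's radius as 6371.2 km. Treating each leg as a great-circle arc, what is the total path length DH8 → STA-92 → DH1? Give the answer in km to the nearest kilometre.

DH8→STA-92: c = 0.124440 rad, d = 792.83 km
STA-92→DH1: c = 0.336329 rad, d = 2142.82 km
Total = 792.83 + 2142.82 = 2935.65 km

2936 km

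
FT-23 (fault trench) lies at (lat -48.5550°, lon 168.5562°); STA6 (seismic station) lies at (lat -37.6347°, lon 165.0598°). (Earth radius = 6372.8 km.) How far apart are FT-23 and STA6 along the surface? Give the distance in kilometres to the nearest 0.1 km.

Δφ = 10.9203°,  Δλ = -3.4964°
a = sin²(Δφ/2) + cos φ₁ cos φ₂ sin²(Δλ/2) = 0.009542
c = 2·arcsin(√a) = 0.195678 rad = 11.2116°
d = R·c = 6372.8 × 0.195678 = 1247.0 km

1247.0 km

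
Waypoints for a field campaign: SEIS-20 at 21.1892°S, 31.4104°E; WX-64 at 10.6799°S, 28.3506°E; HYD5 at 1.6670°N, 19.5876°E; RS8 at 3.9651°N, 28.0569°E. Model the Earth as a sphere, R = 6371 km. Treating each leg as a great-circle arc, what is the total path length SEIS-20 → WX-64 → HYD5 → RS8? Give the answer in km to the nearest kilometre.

3869 km

SEIS-20→WX-64: c = 0.190450 rad, d = 1213.36 km
WX-64→HYD5: c = 0.263805 rad, d = 1680.70 km
HYD5→RS8: c = 0.152980 rad, d = 974.64 km
Total = 1213.36 + 1680.70 + 974.64 = 3868.69 km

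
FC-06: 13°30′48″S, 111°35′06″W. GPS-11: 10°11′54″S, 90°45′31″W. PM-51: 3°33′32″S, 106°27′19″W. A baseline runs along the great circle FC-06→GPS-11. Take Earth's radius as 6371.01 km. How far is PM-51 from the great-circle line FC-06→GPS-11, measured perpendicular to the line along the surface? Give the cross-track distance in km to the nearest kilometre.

1023 km

FC-06: φ = -13.51333°, λ = -111.58500°
GPS-11: φ = -10.19833°, λ = -90.75861°
PM-51: φ = -3.55889°, λ = -106.45528°
δ₁₃ = central angle FC-06→PM-51 = 0.194943 rad  (haversine)
θ₁₃ = bearing FC-06→PM-51 = 27.431°,  θ₁₂ = bearing FC-06→GPS-11 = 83.027°
dₓₜ = R·arcsin(sin δ₁₃ · sin(θ₁₃ − θ₁₂)) = 6371.01·arcsin(0.19371·sin(-55.596°)) = -1022.633 km
|dₓₜ| = 1022.633 km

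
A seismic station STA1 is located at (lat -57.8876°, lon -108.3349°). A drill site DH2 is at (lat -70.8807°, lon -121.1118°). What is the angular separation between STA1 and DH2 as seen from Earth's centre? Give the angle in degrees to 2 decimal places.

Δφ = -12.9931°,  Δλ = -12.7769°
a = sin²(Δφ/2) + cos φ₁ cos φ₂ sin²(Δλ/2) = 0.014957
c = 2·arcsin(√a) = 0.245212 rad = 14.0496°

14.05°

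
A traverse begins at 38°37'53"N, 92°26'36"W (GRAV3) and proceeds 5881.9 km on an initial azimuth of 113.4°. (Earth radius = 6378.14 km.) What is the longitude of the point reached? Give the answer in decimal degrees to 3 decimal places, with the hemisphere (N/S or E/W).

GRAV3: φ = +38.63139°, λ = -92.44333°
δ = d/R = 5881.9/6378.14 = 0.922197 rad
φ₂ = arcsin(sin φ₁ cos δ + cos φ₁ sin δ cos θ)
   = arcsin(0.62431·0.60407 + 0.78118·0.79693·-0.39715) = 7.46287°
λ₂ = λ₁ + atan2(sin θ sin δ cos φ₁, cos δ − sin φ₁ sin φ₂) = -44.91299°

44.913°W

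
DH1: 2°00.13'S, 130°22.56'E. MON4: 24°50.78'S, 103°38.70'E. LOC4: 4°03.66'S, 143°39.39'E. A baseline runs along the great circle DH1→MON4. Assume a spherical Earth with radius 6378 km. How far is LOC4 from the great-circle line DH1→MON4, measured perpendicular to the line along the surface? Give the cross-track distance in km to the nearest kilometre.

DH1: φ = -2.00217°, λ = +130.37600°
MON4: φ = -24.84633°, λ = +103.64500°
LOC4: φ = -4.06100°, λ = +143.65650°
δ₁₃ = central angle DH1→LOC4 = 0.234223 rad  (haversine)
θ₁₃ = bearing DH1→LOC4 = 99.138°,  θ₁₂ = bearing DH1→MON4 = 226.186°
dₓₜ = R·arcsin(sin δ₁₃ · sin(θ₁₃ − θ₁₂)) = 6378·arcsin(0.23209·sin(-127.048°)) = -1188.299 km
|dₓₜ| = 1188.299 km

1188 km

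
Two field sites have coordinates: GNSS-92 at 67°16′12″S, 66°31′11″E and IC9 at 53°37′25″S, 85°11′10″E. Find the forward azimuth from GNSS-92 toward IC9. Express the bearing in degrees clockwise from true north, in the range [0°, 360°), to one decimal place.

GNSS-92: φ = -67.27000°, λ = +66.51972°
IC9: φ = -53.62361°, λ = +85.18611°
Δλ = 18.6664°
y = sin Δλ · cos φ₂ = 0.189822
x = cos φ₁ sin φ₂ − sin φ₁ cos φ₂ cos Δλ = 0.207154
θ = atan2(y, x) = 42.5000° → 42.5000° (mod 360°)

42.5°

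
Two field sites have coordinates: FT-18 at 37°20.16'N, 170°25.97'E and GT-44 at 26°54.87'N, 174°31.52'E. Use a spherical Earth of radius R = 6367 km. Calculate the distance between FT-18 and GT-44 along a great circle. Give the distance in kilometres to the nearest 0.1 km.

1220.1 km

FT-18: φ = +37.33600°, λ = +170.43283°
GT-44: φ = +26.91450°, λ = +174.52533°
Δφ = -10.4215°,  Δλ = 4.0925°
a = sin²(Δφ/2) + cos φ₁ cos φ₂ sin²(Δλ/2) = 0.009152
c = 2·arcsin(√a) = 0.191626 rad = 10.9794°
d = R·c = 6367 × 0.191626 = 1220.1 km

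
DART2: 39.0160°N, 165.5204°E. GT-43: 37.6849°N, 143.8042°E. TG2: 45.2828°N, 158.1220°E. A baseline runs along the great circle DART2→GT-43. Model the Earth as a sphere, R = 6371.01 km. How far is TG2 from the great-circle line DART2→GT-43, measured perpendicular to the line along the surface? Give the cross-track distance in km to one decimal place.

695.8 km

δ₁₃ = central angle DART2→TG2 = 0.145227 rad  (haversine)
θ₁₃ = bearing DART2→TG2 = 321.240°,  θ₁₂ = bearing DART2→GT-43 = 272.372°
dₓₜ = R·arcsin(sin δ₁₃ · sin(θ₁₃ − θ₁₂)) = 6371.01·arcsin(0.14472·sin(48.868°)) = 695.821 km
|dₓₜ| = 695.821 km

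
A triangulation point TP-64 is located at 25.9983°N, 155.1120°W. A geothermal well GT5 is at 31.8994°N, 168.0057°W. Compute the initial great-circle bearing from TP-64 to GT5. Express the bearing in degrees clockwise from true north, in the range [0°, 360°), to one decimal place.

300.6°

Δλ = -12.8937°
y = sin Δλ · cos φ₂ = -0.189443
x = cos φ₁ sin φ₂ − sin φ₁ cos φ₂ cos Δλ = 0.112195
θ = atan2(y, x) = -59.3645° → 300.6355° (mod 360°)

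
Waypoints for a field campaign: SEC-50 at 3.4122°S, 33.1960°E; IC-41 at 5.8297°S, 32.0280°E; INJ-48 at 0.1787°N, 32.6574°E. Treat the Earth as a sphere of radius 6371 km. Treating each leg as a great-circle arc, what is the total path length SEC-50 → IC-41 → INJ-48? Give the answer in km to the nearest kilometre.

970 km

SEC-50→IC-41: c = 0.046830 rad, d = 298.36 km
IC-41→INJ-48: c = 0.105438 rad, d = 671.75 km
Total = 298.36 + 671.75 = 970.10 km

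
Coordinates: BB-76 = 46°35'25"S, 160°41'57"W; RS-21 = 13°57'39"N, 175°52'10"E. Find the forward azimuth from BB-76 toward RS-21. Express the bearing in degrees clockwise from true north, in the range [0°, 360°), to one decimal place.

334.6°

BB-76: φ = -46.59028°, λ = -160.69917°
RS-21: φ = +13.96083°, λ = +175.86944°
Δλ = -23.4314°
y = sin Δλ · cos φ₂ = -0.385904
x = cos φ₁ sin φ₂ − sin φ₁ cos φ₂ cos Δλ = 0.812658
θ = atan2(y, x) = -25.4015° → 334.5985° (mod 360°)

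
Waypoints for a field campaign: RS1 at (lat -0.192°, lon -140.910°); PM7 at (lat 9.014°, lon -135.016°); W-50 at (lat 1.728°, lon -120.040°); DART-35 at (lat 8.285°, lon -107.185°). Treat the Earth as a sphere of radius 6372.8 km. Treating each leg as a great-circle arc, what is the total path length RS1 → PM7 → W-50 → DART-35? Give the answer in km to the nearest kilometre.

RS1→PM7: c = 0.190560 rad, d = 1214.40 km
PM7→W-50: c = 0.289473 rad, d = 1844.76 km
W-50→DART-35: c = 0.250987 rad, d = 1599.49 km
Total = 1214.40 + 1844.76 + 1599.49 = 4658.64 km

4659 km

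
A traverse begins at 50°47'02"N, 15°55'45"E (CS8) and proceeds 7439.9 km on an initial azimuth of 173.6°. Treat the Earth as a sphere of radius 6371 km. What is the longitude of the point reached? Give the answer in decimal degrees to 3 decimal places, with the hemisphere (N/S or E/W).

CS8: φ = +50.78389°, λ = +15.92917°
δ = d/R = 7439.9/6371 = 1.167776 rad
φ₂ = arcsin(sin φ₁ cos δ + cos φ₁ sin δ cos θ)
   = arcsin(0.77477·0.39220 + 0.63225·0.91988·-0.99377) = -15.90868°
λ₂ = λ₁ + atan2(sin θ sin δ cos φ₁, cos δ − sin φ₁ sin φ₂) = 22.04978°

22.050°E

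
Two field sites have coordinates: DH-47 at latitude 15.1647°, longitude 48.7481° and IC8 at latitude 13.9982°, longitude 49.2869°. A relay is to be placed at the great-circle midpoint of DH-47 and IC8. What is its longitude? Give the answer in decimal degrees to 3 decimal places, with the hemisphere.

49.018°E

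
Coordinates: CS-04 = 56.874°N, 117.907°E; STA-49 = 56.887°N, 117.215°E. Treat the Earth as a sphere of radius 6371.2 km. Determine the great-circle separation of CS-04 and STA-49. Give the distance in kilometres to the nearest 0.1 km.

Δφ = 0.0130°,  Δλ = -0.6920°
a = sin²(Δφ/2) + cos φ₁ cos φ₂ sin²(Δλ/2) = 0.000011
c = 2·arcsin(√a) = 0.006603 rad = 0.3783°
d = R·c = 6371.2 × 0.006603 = 42.1 km

42.1 km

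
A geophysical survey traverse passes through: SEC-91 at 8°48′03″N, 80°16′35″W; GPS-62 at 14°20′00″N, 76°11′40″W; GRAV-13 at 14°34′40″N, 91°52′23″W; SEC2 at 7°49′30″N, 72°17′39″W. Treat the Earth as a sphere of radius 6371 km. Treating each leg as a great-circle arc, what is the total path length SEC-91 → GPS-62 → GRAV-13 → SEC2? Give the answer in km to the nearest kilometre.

4709 km

SEC-91: φ = +8.80083°, λ = -80.27639°
GPS-62: φ = +14.33333°, λ = -76.19444°
GRAV-13: φ = +14.57778°, λ = -91.87306°
SEC2: φ = +7.82500°, λ = -72.29417°
SEC-91→GPS-62: c = 0.119126 rad, d = 758.95 km
GPS-62→GRAV-13: c = 0.264962 rad, d = 1688.08 km
GRAV-13→SEC2: c = 0.355058 rad, d = 2262.08 km
Total = 758.95 + 1688.08 + 2262.08 = 4709.11 km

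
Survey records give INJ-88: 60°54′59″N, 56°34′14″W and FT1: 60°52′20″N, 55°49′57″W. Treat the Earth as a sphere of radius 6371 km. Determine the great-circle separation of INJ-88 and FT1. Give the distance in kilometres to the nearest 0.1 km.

INJ-88: φ = +60.91639°, λ = -56.57056°
FT1: φ = +60.87222°, λ = -55.83250°
Δφ = -0.0442°,  Δλ = 0.7381°
a = sin²(Δφ/2) + cos φ₁ cos φ₂ sin²(Δλ/2) = 0.000010
c = 2·arcsin(√a) = 0.006313 rad = 0.3617°
d = R·c = 6371 × 0.006313 = 40.2 km

40.2 km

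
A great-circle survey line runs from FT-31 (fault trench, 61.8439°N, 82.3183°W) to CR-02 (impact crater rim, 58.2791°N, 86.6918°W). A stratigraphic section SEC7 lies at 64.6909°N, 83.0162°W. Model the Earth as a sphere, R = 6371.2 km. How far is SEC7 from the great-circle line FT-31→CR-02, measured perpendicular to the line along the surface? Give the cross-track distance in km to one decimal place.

202.0 km

δ₁₃ = central angle FT-31→SEC7 = 0.049990 rad  (haversine)
θ₁₃ = bearing FT-31→SEC7 = 354.019°,  θ₁₂ = bearing FT-31→CR-02 = 213.391°
dₓₜ = R·arcsin(sin δ₁₃ · sin(θ₁₃ − θ₁₂)) = 6371.2·arcsin(0.04997·sin(140.627°)) = 201.991 km
|dₓₜ| = 201.991 km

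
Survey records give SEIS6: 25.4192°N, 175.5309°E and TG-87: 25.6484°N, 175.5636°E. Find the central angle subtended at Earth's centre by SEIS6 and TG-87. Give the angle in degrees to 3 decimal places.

Δφ = 0.2292°,  Δλ = 0.0327°
a = sin²(Δφ/2) + cos φ₁ cos φ₂ sin²(Δλ/2) = 0.000004
c = 2·arcsin(√a) = 0.004033 rad = 0.2311°

0.231°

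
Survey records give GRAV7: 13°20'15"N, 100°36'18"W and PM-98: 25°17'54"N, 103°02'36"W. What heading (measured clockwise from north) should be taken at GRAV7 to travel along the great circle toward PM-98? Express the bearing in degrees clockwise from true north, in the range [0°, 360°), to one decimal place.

GRAV7: φ = +13.33750°, λ = -100.60500°
PM-98: φ = +25.29833°, λ = -103.04333°
Δλ = -2.4383°
y = sin Δλ · cos φ₂ = -0.038464
x = cos φ₁ sin φ₂ − sin φ₁ cos φ₂ cos Δλ = 0.207432
θ = atan2(y, x) = -10.5050° → 349.4950° (mod 360°)

349.5°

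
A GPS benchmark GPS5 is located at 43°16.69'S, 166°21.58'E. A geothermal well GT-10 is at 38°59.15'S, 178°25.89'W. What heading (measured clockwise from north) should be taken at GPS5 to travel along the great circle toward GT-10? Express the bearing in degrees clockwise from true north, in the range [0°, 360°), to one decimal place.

74.6°

GPS5: φ = -43.27817°, λ = +166.35967°
GT-10: φ = -38.98583°, λ = -178.43150°
Δλ = 15.2088°
y = sin Δλ · cos φ₂ = 0.203916
x = cos φ₁ sin φ₂ − sin φ₁ cos φ₂ cos Δλ = 0.056182
θ = atan2(y, x) = 74.5963° → 74.5963° (mod 360°)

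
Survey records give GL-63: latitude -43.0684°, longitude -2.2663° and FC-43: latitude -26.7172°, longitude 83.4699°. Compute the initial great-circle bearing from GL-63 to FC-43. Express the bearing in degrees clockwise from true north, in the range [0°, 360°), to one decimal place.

107.6°

Δλ = 85.7362°
y = sin Δλ · cos φ₂ = 0.890764
x = cos φ₁ sin φ₂ − sin φ₁ cos φ₂ cos Δλ = -0.283091
θ = atan2(y, x) = 107.6306° → 107.6306° (mod 360°)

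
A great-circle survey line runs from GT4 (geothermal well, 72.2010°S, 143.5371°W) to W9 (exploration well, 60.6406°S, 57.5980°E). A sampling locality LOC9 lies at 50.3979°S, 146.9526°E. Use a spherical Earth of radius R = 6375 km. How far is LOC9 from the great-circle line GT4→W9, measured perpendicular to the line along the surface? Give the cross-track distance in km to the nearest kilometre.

δ₁₃ = central angle GT4→LOC9 = 0.640466 rad  (haversine)
θ₁₃ = bearing GT4→LOC9 = 267.788°,  θ₁₂ = bearing GT4→W9 = 194.138°
dₓₜ = R·arcsin(sin δ₁₃ · sin(θ₁₃ − θ₁₂)) = 6375·arcsin(0.59757·sin(73.650°)) = 3892.914 km
|dₓₜ| = 3892.914 km

3893 km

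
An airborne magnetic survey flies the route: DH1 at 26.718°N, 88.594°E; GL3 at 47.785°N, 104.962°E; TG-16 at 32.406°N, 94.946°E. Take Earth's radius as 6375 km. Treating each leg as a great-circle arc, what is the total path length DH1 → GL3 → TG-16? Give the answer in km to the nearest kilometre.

4651 km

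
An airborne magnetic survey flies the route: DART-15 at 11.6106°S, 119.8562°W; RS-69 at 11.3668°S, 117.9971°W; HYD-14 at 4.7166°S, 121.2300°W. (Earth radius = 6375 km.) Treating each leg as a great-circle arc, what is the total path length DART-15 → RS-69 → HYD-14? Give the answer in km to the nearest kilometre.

1026 km

DART-15→RS-69: c = 0.032081 rad, d = 204.51 km
RS-69→HYD-14: c = 0.128800 rad, d = 821.10 km
Total = 204.51 + 821.10 = 1025.61 km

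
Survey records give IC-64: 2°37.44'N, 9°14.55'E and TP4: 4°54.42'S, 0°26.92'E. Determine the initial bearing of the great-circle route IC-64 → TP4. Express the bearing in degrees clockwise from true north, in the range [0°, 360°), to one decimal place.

IC-64: φ = +2.62400°, λ = +9.24250°
TP4: φ = -4.90700°, λ = +0.44867°
Δλ = -8.7938°
y = sin Δλ · cos φ₂ = -0.152319
x = cos φ₁ sin φ₂ − sin φ₁ cos φ₂ cos Δλ = -0.130526
θ = atan2(y, x) = -130.5942° → 229.4058° (mod 360°)

229.4°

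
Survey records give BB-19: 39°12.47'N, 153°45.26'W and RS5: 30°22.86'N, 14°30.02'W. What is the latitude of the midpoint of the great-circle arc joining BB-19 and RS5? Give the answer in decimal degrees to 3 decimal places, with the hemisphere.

BB-19: φ = +39.20783°, λ = -153.75433°
RS5: φ = +30.38100°, λ = -14.50033°
Bx = cos φ₂ cos Δλ = -0.653577,  By = cos φ₂ sin Δλ = 0.563078
φₘ = atan2(sin φ₁ + sin φ₂, √((cos φ₁ + Bx)² + By²)) = 63.15166°
λₘ = λ₁ + atan2(By, cos φ₁ + Bx) = -75.90958°

63.152°N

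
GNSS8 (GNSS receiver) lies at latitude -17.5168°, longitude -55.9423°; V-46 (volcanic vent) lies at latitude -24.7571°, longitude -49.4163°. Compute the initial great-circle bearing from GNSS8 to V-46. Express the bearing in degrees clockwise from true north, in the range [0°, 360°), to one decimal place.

Δλ = 6.5260°
y = sin Δλ · cos φ₂ = 0.103208
x = cos φ₁ sin φ₂ − sin φ₁ cos φ₂ cos Δλ = -0.127802
θ = atan2(y, x) = 141.0769° → 141.0769° (mod 360°)

141.1°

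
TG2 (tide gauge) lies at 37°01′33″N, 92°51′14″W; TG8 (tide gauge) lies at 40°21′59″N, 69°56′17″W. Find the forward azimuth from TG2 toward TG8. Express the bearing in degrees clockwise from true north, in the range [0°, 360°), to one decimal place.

72.3°

TG2: φ = +37.02583°, λ = -92.85389°
TG8: φ = +40.36639°, λ = -69.93806°
Δλ = 22.9158°
y = sin Δλ · cos φ₂ = 0.296675
x = cos φ₁ sin φ₂ − sin φ₁ cos φ₂ cos Δλ = 0.094481
θ = atan2(y, x) = 72.3351° → 72.3351° (mod 360°)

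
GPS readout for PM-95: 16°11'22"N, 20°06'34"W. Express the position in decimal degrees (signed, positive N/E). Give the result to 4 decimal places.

lat: 16.1894° N → +16.1894°
lon: 20.1094° W → -20.1094°

+16.1894°, -20.1094°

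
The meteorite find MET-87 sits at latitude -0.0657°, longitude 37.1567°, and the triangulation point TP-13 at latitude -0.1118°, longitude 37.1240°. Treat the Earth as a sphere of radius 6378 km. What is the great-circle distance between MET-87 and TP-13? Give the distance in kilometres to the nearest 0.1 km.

6.3 km

Δφ = -0.0461°,  Δλ = -0.0327°
a = sin²(Δφ/2) + cos φ₁ cos φ₂ sin²(Δλ/2) = 0.000000
c = 2·arcsin(√a) = 0.000986 rad = 0.0565°
d = R·c = 6378 × 0.000986 = 6.3 km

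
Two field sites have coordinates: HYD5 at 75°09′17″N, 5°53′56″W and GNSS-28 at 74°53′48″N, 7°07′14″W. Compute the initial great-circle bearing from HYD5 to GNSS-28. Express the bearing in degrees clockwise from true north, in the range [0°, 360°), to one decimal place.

231.3°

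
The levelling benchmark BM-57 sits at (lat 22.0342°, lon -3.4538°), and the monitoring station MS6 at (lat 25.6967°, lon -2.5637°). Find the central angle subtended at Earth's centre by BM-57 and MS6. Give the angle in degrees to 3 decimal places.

3.752°

Δφ = 3.6625°,  Δλ = 0.8901°
a = sin²(Δφ/2) + cos φ₁ cos φ₂ sin²(Δλ/2) = 0.001072
c = 2·arcsin(√a) = 0.065482 rad = 3.7518°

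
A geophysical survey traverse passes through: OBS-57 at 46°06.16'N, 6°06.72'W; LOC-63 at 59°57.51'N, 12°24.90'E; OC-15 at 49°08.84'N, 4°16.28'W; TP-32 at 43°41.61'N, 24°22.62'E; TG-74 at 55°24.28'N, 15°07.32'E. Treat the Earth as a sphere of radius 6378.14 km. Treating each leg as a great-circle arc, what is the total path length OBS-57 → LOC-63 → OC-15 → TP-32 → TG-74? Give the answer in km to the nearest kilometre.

OBS-57: φ = +46.10267°, λ = -6.11200°
LOC-63: φ = +59.95850°, λ = +12.41500°
OC-15: φ = +49.14733°, λ = -4.27133°
TP-32: φ = +43.69350°, λ = +24.37700°
TG-74: φ = +55.40467°, λ = +15.12200°
OBS-57→LOC-63: c = 0.308100 rad, d = 1965.10 km
LOC-63→OC-15: c = 0.251817 rad, d = 1606.12 km
OC-15→TP-32: c = 0.355210 rad, d = 2265.58 km
TP-32→TG-74: c = 0.229241 rad, d = 1462.13 km
Total = 1965.10 + 1606.12 + 2265.58 + 1462.13 = 7298.94 km

7299 km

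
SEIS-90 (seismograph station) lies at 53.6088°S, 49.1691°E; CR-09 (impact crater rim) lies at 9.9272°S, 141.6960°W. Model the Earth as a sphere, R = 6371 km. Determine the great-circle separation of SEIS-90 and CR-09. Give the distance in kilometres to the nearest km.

Δφ = 43.6816°,  Δλ = 169.1349°
a = sin²(Δφ/2) + cos φ₁ cos φ₂ sin²(Δλ/2) = 0.717580
c = 2·arcsin(√a) = 2.021011 rad = 115.7954°
d = R·c = 6371 × 2.021011 = 12875.9 km

12876 km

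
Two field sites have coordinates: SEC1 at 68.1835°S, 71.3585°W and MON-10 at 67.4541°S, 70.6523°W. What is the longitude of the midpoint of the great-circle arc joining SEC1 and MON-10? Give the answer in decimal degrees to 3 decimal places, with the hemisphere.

71.000°W

Bx = cos φ₂ cos Δλ = 0.383394,  By = cos φ₂ sin Δλ = 0.004726
φₘ = atan2(sin φ₁ + sin φ₂, √((cos φ₁ + Bx)² + By²)) = -67.81918°
λₘ = λ₁ + atan2(By, cos φ₁ + Bx) = -70.99989°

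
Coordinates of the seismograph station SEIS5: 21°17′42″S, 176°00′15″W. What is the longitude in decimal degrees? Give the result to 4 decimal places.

176.0042°W

176° + 0′/60 + 15″/3600 = 176 + 0.00000 + 0.00417 = 176.0042°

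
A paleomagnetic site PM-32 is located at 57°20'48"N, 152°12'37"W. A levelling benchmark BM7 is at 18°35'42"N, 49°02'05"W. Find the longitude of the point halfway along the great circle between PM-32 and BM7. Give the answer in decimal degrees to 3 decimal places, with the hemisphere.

81.529°W

PM-32: φ = +57.34667°, λ = -152.21028°
BM7: φ = +18.59500°, λ = -49.03472°
Bx = cos φ₂ cos Δλ = -0.216036,  By = cos φ₂ sin Δλ = 0.922847
φₘ = atan2(sin φ₁ + sin φ₂, √((cos φ₁ + Bx)² + By²)) = 49.88834°
λₘ = λ₁ + atan2(By, cos φ₁ + Bx) = -81.52919°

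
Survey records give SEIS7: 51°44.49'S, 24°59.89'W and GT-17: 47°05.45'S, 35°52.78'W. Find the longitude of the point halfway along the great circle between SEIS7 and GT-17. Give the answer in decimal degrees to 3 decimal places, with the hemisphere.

30.698°W

SEIS7: φ = -51.74150°, λ = -24.99817°
GT-17: φ = -47.09083°, λ = -35.87967°
Bx = cos φ₂ cos Δλ = 0.668596,  By = cos φ₂ sin Δλ = -0.128528
φₘ = atan2(sin φ₁ + sin φ₂, √((cos φ₁ + Bx)² + By²)) = -49.54366°
λₘ = λ₁ + atan2(By, cos φ₁ + Bx) = -30.69761°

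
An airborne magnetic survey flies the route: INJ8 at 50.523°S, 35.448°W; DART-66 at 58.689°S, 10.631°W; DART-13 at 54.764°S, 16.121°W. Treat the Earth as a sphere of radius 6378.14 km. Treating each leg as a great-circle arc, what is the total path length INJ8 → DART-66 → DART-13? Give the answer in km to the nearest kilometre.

2375 km

INJ8→DART-66: c = 0.286108 rad, d = 1824.84 km
DART-66→DART-13: c = 0.086292 rad, d = 550.38 km
Total = 1824.84 + 550.38 = 2375.22 km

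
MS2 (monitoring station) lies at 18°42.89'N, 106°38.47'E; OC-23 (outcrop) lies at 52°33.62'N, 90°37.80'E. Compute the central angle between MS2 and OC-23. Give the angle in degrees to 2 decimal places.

MS2: φ = +18.71483°, λ = +106.64117°
OC-23: φ = +52.56033°, λ = +90.63000°
Δφ = 33.8455°,  Δλ = -16.0112°
a = sin²(Δφ/2) + cos φ₁ cos φ₂ sin²(Δλ/2) = 0.095897
c = 2·arcsin(√a) = 0.629696 rad = 36.0789°

36.08°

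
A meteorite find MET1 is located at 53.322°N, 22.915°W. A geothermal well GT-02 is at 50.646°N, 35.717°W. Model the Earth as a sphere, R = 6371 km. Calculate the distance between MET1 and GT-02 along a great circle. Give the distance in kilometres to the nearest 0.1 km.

924.3 km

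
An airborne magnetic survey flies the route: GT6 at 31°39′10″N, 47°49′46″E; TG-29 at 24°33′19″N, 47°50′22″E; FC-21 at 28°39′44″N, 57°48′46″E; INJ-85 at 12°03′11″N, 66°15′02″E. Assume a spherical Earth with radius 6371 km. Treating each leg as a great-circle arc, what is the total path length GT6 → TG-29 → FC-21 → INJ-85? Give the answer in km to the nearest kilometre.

GT6: φ = +31.65278°, λ = +47.82944°
TG-29: φ = +24.55528°, λ = +47.83944°
FC-21: φ = +28.66222°, λ = +57.81278°
INJ-85: φ = +12.05306°, λ = +66.25056°
GT6→TG-29: c = 0.123875 rad, d = 789.21 km
TG-29→FC-21: c = 0.171256 rad, d = 1091.07 km
FC-21→INJ-85: c = 0.320784 rad, d = 2043.72 km
Total = 789.21 + 1091.07 + 2043.72 = 3923.99 km

3924 km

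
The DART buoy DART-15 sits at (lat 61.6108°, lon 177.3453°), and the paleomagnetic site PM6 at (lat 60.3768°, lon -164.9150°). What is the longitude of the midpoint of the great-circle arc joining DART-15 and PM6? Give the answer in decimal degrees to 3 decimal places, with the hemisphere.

173.611°W

Bx = cos φ₂ cos Δλ = 0.470791,  By = cos φ₂ sin Δλ = 0.150608
φₘ = atan2(sin φ₁ + sin φ₂, √((cos φ₁ + Bx)² + By²)) = 61.28508°
λₘ = λ₁ + atan2(By, cos φ₁ + Bx) = -173.61118°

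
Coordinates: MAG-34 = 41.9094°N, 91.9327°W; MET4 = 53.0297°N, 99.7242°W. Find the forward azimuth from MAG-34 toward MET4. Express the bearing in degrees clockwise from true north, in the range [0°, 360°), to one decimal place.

Δλ = -7.7915°
y = sin Δλ · cos φ₂ = -0.081531
x = cos φ₁ sin φ₂ − sin φ₁ cos φ₂ cos Δλ = 0.196578
θ = atan2(y, x) = -22.5263° → 337.4737° (mod 360°)

337.5°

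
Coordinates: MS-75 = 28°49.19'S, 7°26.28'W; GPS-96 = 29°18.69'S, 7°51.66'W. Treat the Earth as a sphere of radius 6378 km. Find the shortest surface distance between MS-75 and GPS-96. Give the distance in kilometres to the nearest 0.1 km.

68.5 km

MS-75: φ = -28.81983°, λ = -7.43800°
GPS-96: φ = -29.31150°, λ = -7.86100°
Δφ = -0.4917°,  Δλ = -0.4230°
a = sin²(Δφ/2) + cos φ₁ cos φ₂ sin²(Δλ/2) = 0.000029
c = 2·arcsin(√a) = 0.010737 rad = 0.6152°
d = R·c = 6378 × 0.010737 = 68.5 km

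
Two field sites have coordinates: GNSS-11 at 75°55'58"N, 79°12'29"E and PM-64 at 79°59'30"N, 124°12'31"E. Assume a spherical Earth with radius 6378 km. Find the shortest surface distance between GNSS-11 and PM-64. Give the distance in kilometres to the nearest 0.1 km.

1101.7 km

GNSS-11: φ = +75.93278°, λ = +79.20806°
PM-64: φ = +79.99167°, λ = +124.20861°
Δφ = 4.0589°,  Δλ = 45.0006°
a = sin²(Δφ/2) + cos φ₁ cos φ₂ sin²(Δλ/2) = 0.007440
c = 2·arcsin(√a) = 0.172730 rad = 9.8967°
d = R·c = 6378 × 0.172730 = 1101.7 km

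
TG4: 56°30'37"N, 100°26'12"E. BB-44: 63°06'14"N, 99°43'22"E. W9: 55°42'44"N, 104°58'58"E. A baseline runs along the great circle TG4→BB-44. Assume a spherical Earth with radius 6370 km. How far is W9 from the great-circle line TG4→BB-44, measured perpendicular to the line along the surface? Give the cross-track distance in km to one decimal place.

TG4: φ = +56.51028°, λ = +100.43667°
BB-44: φ = +63.10389°, λ = +99.72278°
W9: φ = +55.71222°, λ = +104.98278°
δ₁₃ = central angle TG4→W9 = 0.046372 rad  (haversine)
θ₁₃ = bearing TG4→W9 = 105.580°,  θ₁₂ = bearing TG4→BB-44 = 357.191°
dₓₜ = R·arcsin(sin δ₁₃ · sin(θ₁₃ − θ₁₂)) = 6370·arcsin(0.04636·sin(-251.611°)) = 280.294 km
|dₓₜ| = 280.294 km

280.3 km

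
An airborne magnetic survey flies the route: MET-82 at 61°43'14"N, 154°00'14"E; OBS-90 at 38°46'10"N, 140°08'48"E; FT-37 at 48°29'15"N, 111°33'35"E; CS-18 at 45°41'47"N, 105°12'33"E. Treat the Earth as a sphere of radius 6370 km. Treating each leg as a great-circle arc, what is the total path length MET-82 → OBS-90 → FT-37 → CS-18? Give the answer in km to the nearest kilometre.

MET-82: φ = +61.72056°, λ = +154.00389°
OBS-90: φ = +38.76944°, λ = +140.14667°
FT-37: φ = +48.48750°, λ = +111.55972°
CS-18: φ = +45.69639°, λ = +105.20917°
MET-82→OBS-90: c = 0.427302 rad, d = 2721.91 km
OBS-90→FT-37: c = 0.395889 rad, d = 2521.82 km
FT-37→CS-18: c = 0.089774 rad, d = 571.86 km
Total = 2721.91 + 2521.82 + 571.86 = 5815.59 km

5816 km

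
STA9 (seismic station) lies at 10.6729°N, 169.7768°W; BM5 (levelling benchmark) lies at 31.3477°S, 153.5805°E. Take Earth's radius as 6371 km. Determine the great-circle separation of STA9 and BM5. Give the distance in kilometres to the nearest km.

Δφ = -42.0206°,  Δλ = -36.6427°
a = sin²(Δφ/2) + cos φ₁ cos φ₂ sin²(Δλ/2) = 0.211477
c = 2·arcsin(√a) = 0.955690 rad = 54.7570°
d = R·c = 6371 × 0.955690 = 6088.7 km

6089 km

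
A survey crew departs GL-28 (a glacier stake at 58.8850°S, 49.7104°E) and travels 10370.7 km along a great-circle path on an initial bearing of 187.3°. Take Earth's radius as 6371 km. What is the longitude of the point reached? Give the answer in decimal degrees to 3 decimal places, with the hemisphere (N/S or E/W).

122.061°W

δ = d/R = 10370.7/6371 = 1.627798 rad
φ₂ = arcsin(sin φ₁ cos δ + cos φ₁ sin δ cos θ)
   = arcsin(-0.85613·-0.05697 + 0.51676·0.99838·-0.99189) = -27.57841°
λ₂ = λ₁ + atan2(sin θ sin δ cos φ₁, cos δ − sin φ₁ sin φ₂) = -122.06119°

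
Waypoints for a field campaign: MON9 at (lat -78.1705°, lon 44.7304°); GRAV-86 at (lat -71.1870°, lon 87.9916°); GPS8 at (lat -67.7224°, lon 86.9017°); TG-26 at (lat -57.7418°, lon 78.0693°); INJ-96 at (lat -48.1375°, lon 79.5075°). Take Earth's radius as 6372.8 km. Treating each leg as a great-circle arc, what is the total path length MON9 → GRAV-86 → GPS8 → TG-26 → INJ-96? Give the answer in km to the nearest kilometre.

MON9→GRAV-86: c = 0.225800 rad, d = 1438.98 km
GRAV-86→GPS8: c = 0.060834 rad, d = 387.68 km
GPS8→TG-26: c = 0.187533 rad, d = 1195.11 km
TG-26→INJ-96: c = 0.168298 rad, d = 1072.53 km
Total = 1438.98 + 387.68 + 1195.11 + 1072.53 = 4094.30 km

4094 km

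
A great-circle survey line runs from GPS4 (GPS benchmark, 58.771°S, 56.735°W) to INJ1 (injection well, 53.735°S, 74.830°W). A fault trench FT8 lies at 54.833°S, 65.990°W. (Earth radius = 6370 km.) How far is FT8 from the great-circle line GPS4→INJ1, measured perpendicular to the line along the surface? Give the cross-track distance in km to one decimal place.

184.6 km

δ₁₃ = central angle GPS4→FT8 = 0.111846 rad  (haversine)
θ₁₃ = bearing GPS4→FT8 = 303.909°,  θ₁₂ = bearing GPS4→INJ1 = 288.862°
dₓₜ = R·arcsin(sin δ₁₃ · sin(θ₁₃ − θ₁₂)) = 6370·arcsin(0.11161·sin(15.047°)) = 184.600 km
|dₓₜ| = 184.600 km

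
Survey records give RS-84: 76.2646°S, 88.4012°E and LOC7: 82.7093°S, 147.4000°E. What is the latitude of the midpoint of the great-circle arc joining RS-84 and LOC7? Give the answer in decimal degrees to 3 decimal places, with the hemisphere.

80.693°S

Bx = cos φ₂ cos Δλ = 0.065362,  By = cos φ₂ sin Δλ = 0.108776
φₘ = atan2(sin φ₁ + sin φ₂, √((cos φ₁ + Bx)² + By²)) = -80.69316°
λₘ = λ₁ + atan2(By, cos φ₁ + Bx) = 108.16120°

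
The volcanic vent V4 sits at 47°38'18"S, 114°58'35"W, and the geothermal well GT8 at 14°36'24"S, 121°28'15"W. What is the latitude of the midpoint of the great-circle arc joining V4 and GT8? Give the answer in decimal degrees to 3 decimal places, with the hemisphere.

31.162°S

V4: φ = -47.63833°, λ = -114.97639°
GT8: φ = -14.60667°, λ = -121.47083°
Bx = cos φ₂ cos Δλ = 0.961470,  By = cos φ₂ sin Δλ = -0.109451
φₘ = atan2(sin φ₁ + sin φ₂, √((cos φ₁ + Bx)² + By²)) = -31.16194°
λₘ = λ₁ + atan2(By, cos φ₁ + Bx) = -118.80556°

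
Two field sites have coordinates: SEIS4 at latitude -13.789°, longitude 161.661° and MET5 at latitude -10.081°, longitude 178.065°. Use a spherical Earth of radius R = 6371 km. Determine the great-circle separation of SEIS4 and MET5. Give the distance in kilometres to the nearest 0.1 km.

Δφ = 3.7080°,  Δλ = 16.4040°
a = sin²(Δφ/2) + cos φ₁ cos φ₂ sin²(Δλ/2) = 0.020508
c = 2·arcsin(√a) = 0.287399 rad = 16.4668°
d = R·c = 6371 × 0.287399 = 1831.0 km

1831.0 km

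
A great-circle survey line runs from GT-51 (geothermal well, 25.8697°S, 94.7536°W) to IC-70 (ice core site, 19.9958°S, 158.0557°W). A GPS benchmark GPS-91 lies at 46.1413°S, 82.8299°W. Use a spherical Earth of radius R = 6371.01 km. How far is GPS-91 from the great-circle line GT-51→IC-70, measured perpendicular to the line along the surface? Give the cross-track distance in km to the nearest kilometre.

2415 km

δ₁₃ = central angle GT-51→GPS-91 = 0.390788 rad  (haversine)
θ₁₃ = bearing GT-51→GPS-91 = 157.925°,  θ₁₂ = bearing GT-51→IC-70 = 261.634°
dₓₜ = R·arcsin(sin δ₁₃ · sin(θ₁₃ − θ₁₂)) = 6371.01·arcsin(0.38092·sin(-103.709°)) = -2415.126 km
|dₓₜ| = 2415.126 km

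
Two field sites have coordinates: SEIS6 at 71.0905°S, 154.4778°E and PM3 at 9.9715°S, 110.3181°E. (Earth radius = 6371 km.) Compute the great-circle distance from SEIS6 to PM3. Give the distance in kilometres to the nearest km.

Δφ = 61.1190°,  Δλ = -44.1597°
a = sin²(Δφ/2) + cos φ₁ cos φ₂ sin²(Δλ/2) = 0.303604
c = 2·arcsin(√a) = 1.167130 rad = 66.8716°
d = R·c = 6371 × 1.167130 = 7435.8 km

7436 km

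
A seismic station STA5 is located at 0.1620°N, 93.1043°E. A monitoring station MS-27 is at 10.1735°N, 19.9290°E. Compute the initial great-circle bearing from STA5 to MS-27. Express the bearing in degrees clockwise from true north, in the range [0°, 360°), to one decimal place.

Δλ = -73.1753°
y = sin Δλ · cos φ₂ = -0.942145
x = cos φ₁ sin φ₂ − sin φ₁ cos φ₂ cos Δλ = 0.175823
θ = atan2(y, x) = -79.4291° → 280.5709° (mod 360°)

280.6°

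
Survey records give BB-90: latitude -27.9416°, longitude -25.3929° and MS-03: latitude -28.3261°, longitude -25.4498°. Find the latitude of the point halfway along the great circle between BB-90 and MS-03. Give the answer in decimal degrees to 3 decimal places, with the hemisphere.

Bx = cos φ₂ cos Δλ = 0.880261,  By = cos φ₂ sin Δλ = -0.000874
φₘ = atan2(sin φ₁ + sin φ₂, √((cos φ₁ + Bx)² + By²)) = -28.13385°
λₘ = λ₁ + atan2(By, cos φ₁ + Bx) = -25.42130°

28.134°S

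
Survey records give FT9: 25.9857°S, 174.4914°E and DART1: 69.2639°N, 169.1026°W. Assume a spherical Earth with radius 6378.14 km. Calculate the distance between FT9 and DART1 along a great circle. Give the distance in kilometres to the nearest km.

10686 km

Δφ = 95.2496°,  Δλ = 16.4060°
a = sin²(Δφ/2) + cos φ₁ cos φ₂ sin²(Δλ/2) = 0.552227
c = 2·arcsin(√a) = 1.675440 rad = 95.9957°
d = R·c = 6378.14 × 1.675440 = 10686.2 km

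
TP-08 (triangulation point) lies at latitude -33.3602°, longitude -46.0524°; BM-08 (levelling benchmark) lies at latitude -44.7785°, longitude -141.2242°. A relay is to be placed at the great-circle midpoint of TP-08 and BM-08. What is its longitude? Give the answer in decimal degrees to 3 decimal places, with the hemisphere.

Bx = cos φ₂ cos Δλ = -0.063986,  By = cos φ₂ sin Δλ = -0.706945
φₘ = atan2(sin φ₁ + sin φ₂, √((cos φ₁ + Bx)² + By²)) = -50.16742°
λₘ = λ₁ + atan2(By, cos φ₁ + Bx) = -88.56171°

88.562°W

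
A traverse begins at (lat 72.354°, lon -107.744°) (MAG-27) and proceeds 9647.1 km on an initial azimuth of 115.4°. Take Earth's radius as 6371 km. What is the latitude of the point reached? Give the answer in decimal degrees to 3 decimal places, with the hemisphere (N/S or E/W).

δ = d/R = 9647.1/6371 = 1.514221 rad
φ₂ = arcsin(sin φ₁ cos δ + cos φ₁ sin δ cos θ)
   = arcsin(0.95295·0.05655 + 0.30314·0.99840·-0.42894) = -4.35480°
λ₂ = λ₁ + atan2(sin θ sin δ cos φ₁, cos δ − sin φ₁ sin φ₂) = -42.98780°

4.355°S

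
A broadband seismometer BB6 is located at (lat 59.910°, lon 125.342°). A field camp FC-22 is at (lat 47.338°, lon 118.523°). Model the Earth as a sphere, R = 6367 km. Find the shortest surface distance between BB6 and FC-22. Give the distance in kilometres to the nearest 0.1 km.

Δφ = -12.5720°,  Δλ = -6.8190°
a = sin²(Δφ/2) + cos φ₁ cos φ₂ sin²(Δλ/2) = 0.013190
c = 2·arcsin(√a) = 0.230204 rad = 13.1897°
d = R·c = 6367 × 0.230204 = 1465.7 km

1465.7 km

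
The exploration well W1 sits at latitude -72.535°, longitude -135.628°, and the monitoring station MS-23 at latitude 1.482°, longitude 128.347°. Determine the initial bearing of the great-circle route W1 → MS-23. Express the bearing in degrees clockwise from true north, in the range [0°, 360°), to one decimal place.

Δλ = -96.0250°
y = sin Δλ · cos φ₂ = -0.994144
x = cos φ₁ sin φ₂ − sin φ₁ cos φ₂ cos Δλ = -0.092328
θ = atan2(y, x) = -95.3060° → 264.6940° (mod 360°)

264.7°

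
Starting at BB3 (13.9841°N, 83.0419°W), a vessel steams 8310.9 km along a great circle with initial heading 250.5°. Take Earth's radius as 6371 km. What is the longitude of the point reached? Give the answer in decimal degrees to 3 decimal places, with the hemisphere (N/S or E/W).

δ = d/R = 8310.9/6371 = 1.304489 rad
φ₂ = arcsin(sin φ₁ cos δ + cos φ₁ sin δ cos θ)
   = arcsin(0.24165·0.26317 + 0.97036·0.96475·-0.33381) = -14.41241°
λ₂ = λ₁ + atan2(sin θ sin δ cos φ₁, cos δ − sin φ₁ sin φ₂) = -152.91996°

152.920°W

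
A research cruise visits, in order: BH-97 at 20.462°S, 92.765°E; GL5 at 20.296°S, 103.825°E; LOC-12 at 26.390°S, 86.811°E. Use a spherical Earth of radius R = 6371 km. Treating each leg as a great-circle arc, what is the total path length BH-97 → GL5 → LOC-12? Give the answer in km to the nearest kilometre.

BH-97→GL5: c = 0.180940 rad, d = 1152.77 km
GL5→LOC-12: c = 0.292321 rad, d = 1862.38 km
Total = 1152.77 + 1862.38 = 3015.15 km

3015 km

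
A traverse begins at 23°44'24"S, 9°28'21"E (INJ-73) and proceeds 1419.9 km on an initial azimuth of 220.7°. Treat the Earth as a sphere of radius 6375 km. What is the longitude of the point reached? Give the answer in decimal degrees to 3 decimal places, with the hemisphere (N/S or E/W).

0.427°W

INJ-73: φ = -23.74000°, λ = +9.47250°
δ = d/R = 1419.9/6375 = 0.222729 rad
φ₂ = arcsin(sin φ₁ cos δ + cos φ₁ sin δ cos θ)
   = arcsin(-0.40259·0.97530 + 0.91538·0.22089·-0.75813) = -33.08877°
λ₂ = λ₁ + atan2(sin θ sin δ cos φ₁, cos δ − sin φ₁ sin φ₂) = -0.42729°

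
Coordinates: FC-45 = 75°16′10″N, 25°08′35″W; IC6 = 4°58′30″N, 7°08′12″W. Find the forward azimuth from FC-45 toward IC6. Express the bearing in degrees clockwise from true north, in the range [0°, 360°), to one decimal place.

161.0°

FC-45: φ = +75.26944°, λ = -25.14306°
IC6: φ = +4.97500°, λ = -7.13667°
Δλ = 18.0064°
y = sin Δλ · cos φ₂ = 0.307958
x = cos φ₁ sin φ₂ − sin φ₁ cos φ₂ cos Δλ = -0.894248
θ = atan2(y, x) = 160.9975° → 160.9975° (mod 360°)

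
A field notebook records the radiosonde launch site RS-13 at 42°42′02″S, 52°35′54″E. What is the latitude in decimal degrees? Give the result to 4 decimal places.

42.7006°S

42° + 42′/60 + 2″/3600 = 42 + 0.70000 + 0.00056 = 42.7006°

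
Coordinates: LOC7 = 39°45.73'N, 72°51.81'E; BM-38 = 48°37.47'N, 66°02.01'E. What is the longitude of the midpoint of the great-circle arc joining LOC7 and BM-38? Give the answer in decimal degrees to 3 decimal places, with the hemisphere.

69.706°E

LOC7: φ = +39.76217°, λ = +72.86350°
BM-38: φ = +48.62450°, λ = +66.03350°
Bx = cos φ₂ cos Δλ = 0.656300,  By = cos φ₂ sin Δλ = -0.078608
φₘ = atan2(sin φ₁ + sin φ₂, √((cos φ₁ + Bx)² + By²)) = 44.24394°
λₘ = λ₁ + atan2(By, cos φ₁ + Bx) = 69.70609°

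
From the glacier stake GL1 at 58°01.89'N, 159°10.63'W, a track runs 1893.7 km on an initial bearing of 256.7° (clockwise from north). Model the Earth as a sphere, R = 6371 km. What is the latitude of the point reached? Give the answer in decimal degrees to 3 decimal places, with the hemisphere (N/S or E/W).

GL1: φ = +58.03150°, λ = -159.17717°
δ = d/R = 1893.7/6371 = 0.297237 rad
φ₂ = arcsin(sin φ₁ cos δ + cos φ₁ sin δ cos θ)
   = arcsin(0.84834·0.95615 + 0.52945·0.29288·-0.23005) = 50.84730°
λ₂ = λ₁ + atan2(sin θ sin δ cos φ₁, cos δ − sin φ₁ sin φ₂) = 173.98772°

50.847°N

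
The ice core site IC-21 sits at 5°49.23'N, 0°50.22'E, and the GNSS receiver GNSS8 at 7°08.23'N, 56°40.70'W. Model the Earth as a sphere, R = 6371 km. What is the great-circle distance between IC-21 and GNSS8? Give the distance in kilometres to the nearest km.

6352 km

IC-21: φ = +5.82050°, λ = +0.83700°
GNSS8: φ = +7.13717°, λ = -56.67833°
Δφ = 1.3167°,  Δλ = -57.5153°
a = sin²(Δφ/2) + cos φ₁ cos φ₂ sin²(Δλ/2) = 0.228618
c = 2·arcsin(√a) = 0.997071 rad = 57.1279°
d = R·c = 6371 × 0.997071 = 6352.3 km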